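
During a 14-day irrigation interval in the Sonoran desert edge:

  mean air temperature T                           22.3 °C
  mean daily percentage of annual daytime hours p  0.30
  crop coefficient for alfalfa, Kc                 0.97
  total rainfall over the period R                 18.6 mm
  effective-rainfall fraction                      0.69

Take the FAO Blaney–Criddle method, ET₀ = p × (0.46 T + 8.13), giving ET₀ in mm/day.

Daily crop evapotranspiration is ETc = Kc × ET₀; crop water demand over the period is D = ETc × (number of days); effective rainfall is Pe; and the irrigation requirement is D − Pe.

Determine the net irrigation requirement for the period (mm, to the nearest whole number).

62 mm

ET₀ = 0.30 × (0.46 × 22.3 + 8.13) = 0.30 × 18.388 = 5.5164 mm/d
ETc = Kc × ET₀ = 0.97 × 5.5164 = 5.3509 mm/d
Crop demand D = ETc × 14 d = 5.3509 × 14 = 74.913 mm
Pe = 0.69 × 18.6 = 12.834 mm
D − Pe = 74.913 − 12.834 = 62.079 mm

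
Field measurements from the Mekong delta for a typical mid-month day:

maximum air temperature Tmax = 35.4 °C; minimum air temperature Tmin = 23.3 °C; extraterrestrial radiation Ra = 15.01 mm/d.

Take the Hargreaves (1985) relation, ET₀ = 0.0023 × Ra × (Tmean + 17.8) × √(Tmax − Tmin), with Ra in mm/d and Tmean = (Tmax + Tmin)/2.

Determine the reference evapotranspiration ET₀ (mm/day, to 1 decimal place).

5.7 mm/day

Tmean = (35.4 + 23.3)/2 = 29.35 °C
ET₀ = 0.0023 × 15.01 × (29.35 + 17.8) × √12.1 = 0.0023 × 15.01 × 47.15 × 3.4785 = 5.6622 mm/d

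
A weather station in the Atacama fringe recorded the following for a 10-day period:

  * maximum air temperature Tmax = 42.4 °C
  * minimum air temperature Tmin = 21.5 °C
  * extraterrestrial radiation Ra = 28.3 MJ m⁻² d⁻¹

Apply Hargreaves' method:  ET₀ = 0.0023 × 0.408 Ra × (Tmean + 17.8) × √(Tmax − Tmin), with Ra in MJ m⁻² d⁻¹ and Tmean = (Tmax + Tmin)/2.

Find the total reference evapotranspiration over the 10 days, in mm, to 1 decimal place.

60.4 mm

Tmean = (42.4 + 21.5)/2 = 31.95 °C
0.408 Ra = 0.408 × 28.3 = 11.5464 mm/d equivalent
ET₀ = 0.0023 × 11.5464 × (31.95 + 17.8) × √20.9 = 0.0023 × 11.5464 × 49.75 × 4.5717 = 6.0401 mm/d
Over 10 days: 6.0401 × 10 = 60.401 mm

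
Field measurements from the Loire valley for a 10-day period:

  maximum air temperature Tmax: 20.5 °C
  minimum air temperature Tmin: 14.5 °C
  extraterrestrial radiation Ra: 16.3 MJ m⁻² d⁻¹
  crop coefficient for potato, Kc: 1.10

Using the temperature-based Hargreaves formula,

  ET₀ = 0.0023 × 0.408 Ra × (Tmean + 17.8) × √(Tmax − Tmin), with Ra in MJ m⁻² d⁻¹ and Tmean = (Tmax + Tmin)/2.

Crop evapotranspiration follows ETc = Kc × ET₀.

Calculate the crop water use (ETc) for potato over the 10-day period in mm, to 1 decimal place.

Tmean = (20.5 + 14.5)/2 = 17.50 °C
0.408 Ra = 0.408 × 16.3 = 6.6504 mm/d equivalent
ET₀ = 0.0023 × 6.6504 × (17.50 + 17.8) × √6.0 = 0.0023 × 6.6504 × 35.30 × 2.4495 = 1.3226 mm/d
ETc = Kc × ET₀ = 1.10 × 1.3226 = 1.4549 mm/d
Over 10 days: 1.4549 × 10 = 14.549 mm

14.5 mm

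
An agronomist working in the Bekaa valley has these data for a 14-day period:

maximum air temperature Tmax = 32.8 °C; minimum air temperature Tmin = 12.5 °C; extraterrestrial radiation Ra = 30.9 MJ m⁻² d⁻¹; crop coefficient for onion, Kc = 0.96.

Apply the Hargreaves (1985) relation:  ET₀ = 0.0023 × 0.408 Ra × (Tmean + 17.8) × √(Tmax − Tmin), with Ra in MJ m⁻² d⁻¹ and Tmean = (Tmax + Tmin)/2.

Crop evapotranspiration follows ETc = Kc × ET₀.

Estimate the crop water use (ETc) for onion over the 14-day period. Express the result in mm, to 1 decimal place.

Tmean = (32.8 + 12.5)/2 = 22.65 °C
0.408 Ra = 0.408 × 30.9 = 12.6072 mm/d equivalent
ET₀ = 0.0023 × 12.6072 × (22.65 + 17.8) × √20.3 = 0.0023 × 12.6072 × 40.45 × 4.5056 = 5.2847 mm/d
ETc = Kc × ET₀ = 0.96 × 5.2847 = 5.0733 mm/d
Over 14 days: 5.0733 × 14 = 71.026 mm

71.0 mm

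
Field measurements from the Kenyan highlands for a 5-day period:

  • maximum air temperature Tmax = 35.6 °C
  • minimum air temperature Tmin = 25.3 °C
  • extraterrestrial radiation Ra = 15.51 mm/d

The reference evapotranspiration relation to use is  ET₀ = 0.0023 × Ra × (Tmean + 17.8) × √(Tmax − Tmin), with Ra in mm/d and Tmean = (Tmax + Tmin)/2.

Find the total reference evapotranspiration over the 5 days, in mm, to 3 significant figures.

Tmean = (35.6 + 25.3)/2 = 30.45 °C
ET₀ = 0.0023 × 15.51 × (30.45 + 17.8) × √10.3 = 0.0023 × 15.51 × 48.25 × 3.2094 = 5.5241 mm/d
Over 5 days: 5.5241 × 5 = 27.621 mm

27.6 mm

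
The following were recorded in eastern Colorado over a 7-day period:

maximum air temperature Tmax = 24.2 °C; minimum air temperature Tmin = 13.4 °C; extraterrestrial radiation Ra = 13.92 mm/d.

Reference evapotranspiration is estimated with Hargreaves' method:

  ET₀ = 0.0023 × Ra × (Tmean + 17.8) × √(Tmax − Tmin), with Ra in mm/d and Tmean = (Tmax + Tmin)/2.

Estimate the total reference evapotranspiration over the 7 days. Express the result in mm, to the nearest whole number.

Tmean = (24.2 + 13.4)/2 = 18.80 °C
ET₀ = 0.0023 × 13.92 × (18.80 + 17.8) × √10.8 = 0.0023 × 13.92 × 36.60 × 3.2863 = 3.8508 mm/d
Over 7 days: 3.8508 × 7 = 26.956 mm

27 mm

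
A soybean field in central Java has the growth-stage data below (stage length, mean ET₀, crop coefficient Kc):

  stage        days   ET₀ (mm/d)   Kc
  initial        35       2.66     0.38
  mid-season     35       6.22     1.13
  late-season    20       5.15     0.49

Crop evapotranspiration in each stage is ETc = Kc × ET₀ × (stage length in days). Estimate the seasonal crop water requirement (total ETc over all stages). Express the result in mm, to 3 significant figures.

initial: 0.38 × 2.66 × 35 = 35.38 mm
mid-season: 1.13 × 6.22 × 35 = 246.00 mm
late-season: 0.49 × 5.15 × 20 = 50.47 mm
Seasonal total = 331.85 mm

332 mm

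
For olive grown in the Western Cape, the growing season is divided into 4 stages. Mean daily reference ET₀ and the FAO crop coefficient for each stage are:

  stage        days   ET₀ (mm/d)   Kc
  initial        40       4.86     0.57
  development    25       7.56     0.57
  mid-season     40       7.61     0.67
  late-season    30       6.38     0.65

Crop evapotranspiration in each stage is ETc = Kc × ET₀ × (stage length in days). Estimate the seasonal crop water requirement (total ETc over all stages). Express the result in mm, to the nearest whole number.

initial: 0.57 × 4.86 × 40 = 110.81 mm
development: 0.57 × 7.56 × 25 = 107.73 mm
mid-season: 0.67 × 7.61 × 40 = 203.95 mm
late-season: 0.65 × 6.38 × 30 = 124.41 mm
Seasonal total = 546.90 mm

547 mm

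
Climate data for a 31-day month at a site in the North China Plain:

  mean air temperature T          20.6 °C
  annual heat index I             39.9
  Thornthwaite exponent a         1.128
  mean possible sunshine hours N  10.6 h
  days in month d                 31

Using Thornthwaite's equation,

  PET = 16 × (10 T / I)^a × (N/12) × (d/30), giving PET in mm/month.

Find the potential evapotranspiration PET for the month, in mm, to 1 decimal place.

10T/I = 10 × 20.6 / 39.9 = 5.1629
(10T/I)^a = 5.1629^1.128 = 6.3701
Uncorrected PET = 16 × 6.3701 = 101.922 mm
Correction = (N/12)(d/30) = (10.6/12)(31/30) = 0.9128
PET = 101.922 × 0.9128 = 93.034 mm/month

93.0 mm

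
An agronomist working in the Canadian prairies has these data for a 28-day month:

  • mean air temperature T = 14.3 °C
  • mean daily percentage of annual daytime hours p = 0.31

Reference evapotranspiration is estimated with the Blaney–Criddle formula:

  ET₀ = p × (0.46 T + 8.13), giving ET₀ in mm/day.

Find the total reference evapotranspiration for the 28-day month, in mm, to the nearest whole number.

ET₀ = 0.31 × (0.46 × 14.3 + 8.13) = 0.31 × 14.708 = 4.5595 mm/d
Monthly total = 4.5595 × 28 = 127.666 mm

128 mm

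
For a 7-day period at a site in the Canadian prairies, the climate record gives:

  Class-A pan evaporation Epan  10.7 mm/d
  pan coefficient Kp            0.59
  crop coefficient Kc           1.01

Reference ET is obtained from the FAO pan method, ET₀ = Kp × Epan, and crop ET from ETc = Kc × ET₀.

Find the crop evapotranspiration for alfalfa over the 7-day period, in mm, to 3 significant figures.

ET₀ = 0.59 × 10.7 = 6.3130 mm/d
ETc = Kc × ET₀ = 1.01 × 6.3130 = 6.3761 mm/d
Over 7 days: 6.3761 × 7 = 44.633 mm

44.6 mm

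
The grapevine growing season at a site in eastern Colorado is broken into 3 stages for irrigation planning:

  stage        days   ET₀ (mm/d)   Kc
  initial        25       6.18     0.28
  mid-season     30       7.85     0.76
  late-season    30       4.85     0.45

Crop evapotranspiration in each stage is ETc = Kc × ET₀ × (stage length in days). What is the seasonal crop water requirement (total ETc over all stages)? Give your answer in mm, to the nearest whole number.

initial: 0.28 × 6.18 × 25 = 43.26 mm
mid-season: 0.76 × 7.85 × 30 = 178.98 mm
late-season: 0.45 × 4.85 × 30 = 65.48 mm
Seasonal total = 287.72 mm

288 mm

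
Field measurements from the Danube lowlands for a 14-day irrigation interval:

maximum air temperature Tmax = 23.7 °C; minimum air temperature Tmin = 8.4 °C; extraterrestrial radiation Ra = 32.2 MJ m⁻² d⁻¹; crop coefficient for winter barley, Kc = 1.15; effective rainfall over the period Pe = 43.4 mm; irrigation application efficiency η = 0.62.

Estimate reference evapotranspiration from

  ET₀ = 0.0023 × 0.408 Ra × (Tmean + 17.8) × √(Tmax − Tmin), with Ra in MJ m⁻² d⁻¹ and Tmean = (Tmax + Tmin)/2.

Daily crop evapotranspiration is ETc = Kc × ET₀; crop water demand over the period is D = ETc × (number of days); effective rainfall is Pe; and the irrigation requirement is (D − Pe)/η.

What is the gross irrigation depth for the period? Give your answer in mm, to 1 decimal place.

33.9 mm

Tmean = (23.7 + 8.4)/2 = 16.05 °C
0.408 Ra = 0.408 × 32.2 = 13.1376 mm/d equivalent
ET₀ = 0.0023 × 13.1376 × (16.05 + 17.8) × √15.3 = 0.0023 × 13.1376 × 33.85 × 3.9115 = 4.0008 mm/d
ETc = Kc × ET₀ = 1.15 × 4.0008 = 4.6009 mm/d
Crop demand D = ETc × 14 d = 4.6009 × 14 = 64.413 mm
D − Pe = 64.413 − 43.4 = 21.013 mm
Gross irrigation = 21.013 / 0.62 = 33.892 mm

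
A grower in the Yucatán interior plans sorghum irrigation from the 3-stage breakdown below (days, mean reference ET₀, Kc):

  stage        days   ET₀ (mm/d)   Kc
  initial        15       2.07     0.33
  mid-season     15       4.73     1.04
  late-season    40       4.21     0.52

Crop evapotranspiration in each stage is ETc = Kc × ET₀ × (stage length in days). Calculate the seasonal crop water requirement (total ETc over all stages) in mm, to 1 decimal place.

171.6 mm

initial: 0.33 × 2.07 × 15 = 10.25 mm
mid-season: 1.04 × 4.73 × 15 = 73.79 mm
late-season: 0.52 × 4.21 × 40 = 87.57 mm
Seasonal total = 171.61 mm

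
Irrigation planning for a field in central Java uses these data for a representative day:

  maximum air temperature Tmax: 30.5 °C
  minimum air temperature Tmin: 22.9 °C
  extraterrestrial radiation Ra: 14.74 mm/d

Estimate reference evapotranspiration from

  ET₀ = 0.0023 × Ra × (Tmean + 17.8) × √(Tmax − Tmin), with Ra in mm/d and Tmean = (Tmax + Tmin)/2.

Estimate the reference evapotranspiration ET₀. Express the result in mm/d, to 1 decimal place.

Tmean = (30.5 + 22.9)/2 = 26.70 °C
ET₀ = 0.0023 × 14.74 × (26.70 + 17.8) × √7.6 = 0.0023 × 14.74 × 44.50 × 2.7568 = 4.1590 mm/d

4.2 mm/d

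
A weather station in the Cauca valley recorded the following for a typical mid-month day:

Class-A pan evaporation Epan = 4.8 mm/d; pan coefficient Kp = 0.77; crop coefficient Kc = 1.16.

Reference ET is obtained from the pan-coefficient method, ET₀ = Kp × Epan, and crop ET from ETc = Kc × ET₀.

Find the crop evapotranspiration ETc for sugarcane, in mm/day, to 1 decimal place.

4.3 mm/day

ET₀ = 0.77 × 4.8 = 3.6960 mm/d
ETc = Kc × ET₀ = 1.16 × 3.6960 = 4.2874 mm/d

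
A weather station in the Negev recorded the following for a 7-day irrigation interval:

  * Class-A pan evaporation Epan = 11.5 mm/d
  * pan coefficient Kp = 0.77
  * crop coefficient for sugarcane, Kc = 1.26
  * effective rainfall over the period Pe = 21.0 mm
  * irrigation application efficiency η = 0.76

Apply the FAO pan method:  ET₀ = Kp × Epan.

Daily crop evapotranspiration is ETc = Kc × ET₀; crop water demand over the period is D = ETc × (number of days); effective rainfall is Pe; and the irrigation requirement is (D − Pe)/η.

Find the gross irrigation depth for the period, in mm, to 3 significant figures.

ET₀ = 0.77 × 11.5 = 8.8550 mm/d
ETc = Kc × ET₀ = 1.26 × 8.8550 = 11.1573 mm/d
Crop demand D = ETc × 7 d = 11.1573 × 7 = 78.101 mm
D − Pe = 78.101 − 21.0 = 57.101 mm
Gross irrigation = 57.101 / 0.76 = 75.133 mm

75.1 mm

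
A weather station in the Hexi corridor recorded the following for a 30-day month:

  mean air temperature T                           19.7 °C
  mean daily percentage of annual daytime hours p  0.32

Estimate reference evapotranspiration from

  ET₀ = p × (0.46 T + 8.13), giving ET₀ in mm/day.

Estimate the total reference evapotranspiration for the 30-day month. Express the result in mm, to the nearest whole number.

ET₀ = 0.32 × (0.46 × 19.7 + 8.13) = 0.32 × 17.192 = 5.5014 mm/d
Monthly total = 5.5014 × 30 = 165.042 mm

165 mm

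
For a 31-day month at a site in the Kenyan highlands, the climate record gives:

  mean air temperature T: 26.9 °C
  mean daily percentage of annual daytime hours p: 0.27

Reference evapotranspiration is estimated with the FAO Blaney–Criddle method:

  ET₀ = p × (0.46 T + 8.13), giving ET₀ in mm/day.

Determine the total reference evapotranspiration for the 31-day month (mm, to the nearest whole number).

ET₀ = 0.27 × (0.46 × 26.9 + 8.13) = 0.27 × 20.504 = 5.5361 mm/d
Monthly total = 5.5361 × 31 = 171.619 mm

172 mm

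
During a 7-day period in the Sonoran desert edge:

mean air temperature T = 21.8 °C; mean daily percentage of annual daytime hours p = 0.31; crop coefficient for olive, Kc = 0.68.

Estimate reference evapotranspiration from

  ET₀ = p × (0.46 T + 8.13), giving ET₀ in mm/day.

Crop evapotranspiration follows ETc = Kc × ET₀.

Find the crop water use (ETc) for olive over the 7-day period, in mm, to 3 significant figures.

ET₀ = 0.31 × (0.46 × 21.8 + 8.13) = 0.31 × 18.158 = 5.6290 mm/d
ETc = Kc × ET₀ = 0.68 × 5.6290 = 3.8277 mm/d
Over 7 days: 3.8277 × 7 = 26.794 mm

26.8 mm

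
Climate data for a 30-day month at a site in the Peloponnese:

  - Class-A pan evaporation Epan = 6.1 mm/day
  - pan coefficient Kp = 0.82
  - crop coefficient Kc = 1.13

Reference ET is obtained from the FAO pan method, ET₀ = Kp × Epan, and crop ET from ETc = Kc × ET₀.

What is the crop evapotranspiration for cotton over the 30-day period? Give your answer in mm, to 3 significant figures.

ET₀ = 0.82 × 6.1 = 5.0020 mm/d
ETc = Kc × ET₀ = 1.13 × 5.0020 = 5.6523 mm/d
Over 30 days: 5.6523 × 30 = 169.569 mm

170 mm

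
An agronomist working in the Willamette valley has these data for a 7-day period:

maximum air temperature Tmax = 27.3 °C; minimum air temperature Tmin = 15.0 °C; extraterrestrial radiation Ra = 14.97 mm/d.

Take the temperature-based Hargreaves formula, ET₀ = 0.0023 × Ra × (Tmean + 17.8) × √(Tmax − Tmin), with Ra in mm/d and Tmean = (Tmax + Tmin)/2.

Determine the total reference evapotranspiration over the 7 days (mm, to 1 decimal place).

Tmean = (27.3 + 15.0)/2 = 21.15 °C
ET₀ = 0.0023 × 14.97 × (21.15 + 17.8) × √12.3 = 0.0023 × 14.97 × 38.95 × 3.5071 = 4.7033 mm/d
Over 7 days: 4.7033 × 7 = 32.923 mm

32.9 mm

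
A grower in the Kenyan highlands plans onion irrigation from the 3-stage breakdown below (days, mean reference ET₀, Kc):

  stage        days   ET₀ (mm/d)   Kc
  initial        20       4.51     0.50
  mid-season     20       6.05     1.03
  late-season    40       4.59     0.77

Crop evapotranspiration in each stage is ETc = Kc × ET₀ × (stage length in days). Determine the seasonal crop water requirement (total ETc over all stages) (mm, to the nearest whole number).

311 mm

initial: 0.50 × 4.51 × 20 = 45.10 mm
mid-season: 1.03 × 6.05 × 20 = 124.63 mm
late-season: 0.77 × 4.59 × 40 = 141.37 mm
Seasonal total = 311.10 mm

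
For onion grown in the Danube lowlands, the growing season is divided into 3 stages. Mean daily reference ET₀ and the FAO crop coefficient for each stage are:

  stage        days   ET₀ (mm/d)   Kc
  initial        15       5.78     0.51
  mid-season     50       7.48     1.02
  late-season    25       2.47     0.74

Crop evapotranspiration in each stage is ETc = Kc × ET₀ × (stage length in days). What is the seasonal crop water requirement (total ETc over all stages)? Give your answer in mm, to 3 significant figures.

471 mm

initial: 0.51 × 5.78 × 15 = 44.22 mm
mid-season: 1.02 × 7.48 × 50 = 381.48 mm
late-season: 0.74 × 2.47 × 25 = 45.70 mm
Seasonal total = 471.40 mm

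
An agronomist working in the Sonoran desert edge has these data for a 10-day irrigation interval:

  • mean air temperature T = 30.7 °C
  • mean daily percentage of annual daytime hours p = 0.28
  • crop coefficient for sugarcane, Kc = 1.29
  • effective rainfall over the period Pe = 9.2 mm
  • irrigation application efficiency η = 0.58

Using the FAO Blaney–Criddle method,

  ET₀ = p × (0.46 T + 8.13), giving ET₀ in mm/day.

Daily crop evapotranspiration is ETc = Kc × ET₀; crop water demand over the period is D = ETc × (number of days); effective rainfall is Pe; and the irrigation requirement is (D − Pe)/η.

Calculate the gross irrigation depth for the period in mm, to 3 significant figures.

ET₀ = 0.28 × (0.46 × 30.7 + 8.13) = 0.28 × 22.252 = 6.2306 mm/d
ETc = Kc × ET₀ = 1.29 × 6.2306 = 8.0375 mm/d
Crop demand D = ETc × 10 d = 8.0375 × 10 = 80.375 mm
D − Pe = 80.375 − 9.2 = 71.175 mm
Gross irrigation = 71.175 / 0.58 = 122.716 mm

123 mm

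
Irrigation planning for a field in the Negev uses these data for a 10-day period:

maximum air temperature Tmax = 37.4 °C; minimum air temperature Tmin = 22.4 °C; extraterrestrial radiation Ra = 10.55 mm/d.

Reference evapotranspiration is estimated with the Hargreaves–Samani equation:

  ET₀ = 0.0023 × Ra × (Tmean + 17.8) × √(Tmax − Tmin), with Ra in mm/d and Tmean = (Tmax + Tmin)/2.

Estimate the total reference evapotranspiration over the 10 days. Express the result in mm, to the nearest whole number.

Tmean = (37.4 + 22.4)/2 = 29.90 °C
ET₀ = 0.0023 × 10.55 × (29.90 + 17.8) × √15.0 = 0.0023 × 10.55 × 47.70 × 3.8730 = 4.4828 mm/d
Over 10 days: 4.4828 × 10 = 44.828 mm

45 mm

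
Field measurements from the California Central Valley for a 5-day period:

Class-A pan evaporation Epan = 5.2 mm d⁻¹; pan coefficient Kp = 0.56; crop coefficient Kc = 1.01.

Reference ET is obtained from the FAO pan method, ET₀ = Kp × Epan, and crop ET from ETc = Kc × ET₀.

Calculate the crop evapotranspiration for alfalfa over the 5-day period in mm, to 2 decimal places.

14.71 mm

ET₀ = 0.56 × 5.2 = 2.9120 mm/d
ETc = Kc × ET₀ = 1.01 × 2.9120 = 2.9411 mm/d
Over 5 days: 2.9411 × 5 = 14.706 mm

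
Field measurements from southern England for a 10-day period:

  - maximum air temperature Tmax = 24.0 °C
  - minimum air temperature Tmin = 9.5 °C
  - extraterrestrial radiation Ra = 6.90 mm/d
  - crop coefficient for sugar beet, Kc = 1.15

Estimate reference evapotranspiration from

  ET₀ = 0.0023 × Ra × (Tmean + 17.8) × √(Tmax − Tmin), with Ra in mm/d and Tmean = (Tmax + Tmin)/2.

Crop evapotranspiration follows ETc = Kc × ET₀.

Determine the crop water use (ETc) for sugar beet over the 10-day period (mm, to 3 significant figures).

24.0 mm

Tmean = (24.0 + 9.5)/2 = 16.75 °C
ET₀ = 0.0023 × 6.90 × (16.75 + 17.8) × √14.5 = 0.0023 × 6.90 × 34.55 × 3.8079 = 2.0879 mm/d
ETc = Kc × ET₀ = 1.15 × 2.0879 = 2.4011 mm/d
Over 10 days: 2.4011 × 10 = 24.011 mm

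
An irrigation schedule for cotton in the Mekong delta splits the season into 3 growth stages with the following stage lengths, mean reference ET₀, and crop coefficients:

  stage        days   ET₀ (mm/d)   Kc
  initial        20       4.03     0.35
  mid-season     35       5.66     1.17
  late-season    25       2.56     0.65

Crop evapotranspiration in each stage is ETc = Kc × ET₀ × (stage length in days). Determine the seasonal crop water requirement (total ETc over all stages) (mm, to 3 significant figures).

initial: 0.35 × 4.03 × 20 = 28.21 mm
mid-season: 1.17 × 5.66 × 35 = 231.78 mm
late-season: 0.65 × 2.56 × 25 = 41.60 mm
Seasonal total = 301.59 mm

302 mm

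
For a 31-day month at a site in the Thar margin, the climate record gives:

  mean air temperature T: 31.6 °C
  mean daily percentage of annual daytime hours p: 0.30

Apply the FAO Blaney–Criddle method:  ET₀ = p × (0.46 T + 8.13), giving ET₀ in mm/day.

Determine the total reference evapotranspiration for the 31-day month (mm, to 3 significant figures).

211 mm

ET₀ = 0.30 × (0.46 × 31.6 + 8.13) = 0.30 × 22.666 = 6.7998 mm/d
Monthly total = 6.7998 × 31 = 210.794 mm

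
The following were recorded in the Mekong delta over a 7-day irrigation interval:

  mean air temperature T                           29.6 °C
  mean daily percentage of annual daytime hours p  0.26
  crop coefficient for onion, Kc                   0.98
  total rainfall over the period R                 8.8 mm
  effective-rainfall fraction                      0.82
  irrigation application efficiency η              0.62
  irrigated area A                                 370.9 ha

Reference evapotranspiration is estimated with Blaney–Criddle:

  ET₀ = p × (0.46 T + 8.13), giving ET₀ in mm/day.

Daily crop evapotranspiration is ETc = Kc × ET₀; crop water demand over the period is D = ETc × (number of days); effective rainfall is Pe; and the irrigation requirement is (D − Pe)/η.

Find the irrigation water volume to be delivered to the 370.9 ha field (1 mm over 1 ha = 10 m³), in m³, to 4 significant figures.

188900 m³

ET₀ = 0.26 × (0.46 × 29.6 + 8.13) = 0.26 × 21.746 = 5.6540 mm/d
ETc = Kc × ET₀ = 0.98 × 5.6540 = 5.5409 mm/d
Crop demand D = ETc × 7 d = 5.5409 × 7 = 38.786 mm
Pe = 0.82 × 8.8 = 7.216 mm
D − Pe = 38.786 − 7.216 = 31.570 mm
Gross irrigation = 31.570 / 0.62 = 50.919 mm
Volume = 50.919 mm × 370.9 ha × 10 = 188858.6 m³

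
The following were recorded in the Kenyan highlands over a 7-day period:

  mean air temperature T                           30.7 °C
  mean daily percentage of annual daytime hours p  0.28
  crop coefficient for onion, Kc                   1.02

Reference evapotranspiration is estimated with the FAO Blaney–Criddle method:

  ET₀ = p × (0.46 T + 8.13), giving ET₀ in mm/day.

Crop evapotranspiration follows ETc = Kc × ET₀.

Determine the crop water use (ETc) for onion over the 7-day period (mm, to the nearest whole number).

44 mm

ET₀ = 0.28 × (0.46 × 30.7 + 8.13) = 0.28 × 22.252 = 6.2306 mm/d
ETc = Kc × ET₀ = 1.02 × 6.2306 = 6.3552 mm/d
Over 7 days: 6.3552 × 7 = 44.486 mm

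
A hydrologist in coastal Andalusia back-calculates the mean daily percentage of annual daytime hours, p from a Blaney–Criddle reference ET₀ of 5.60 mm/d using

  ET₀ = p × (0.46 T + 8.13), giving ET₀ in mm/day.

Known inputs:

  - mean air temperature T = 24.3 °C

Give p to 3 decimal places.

0.290

p = ET₀ / (0.46 T + 8.13) = 5.60 / (0.46 × 24.3 + 8.13) = 5.60 / 19.308 = 0.2900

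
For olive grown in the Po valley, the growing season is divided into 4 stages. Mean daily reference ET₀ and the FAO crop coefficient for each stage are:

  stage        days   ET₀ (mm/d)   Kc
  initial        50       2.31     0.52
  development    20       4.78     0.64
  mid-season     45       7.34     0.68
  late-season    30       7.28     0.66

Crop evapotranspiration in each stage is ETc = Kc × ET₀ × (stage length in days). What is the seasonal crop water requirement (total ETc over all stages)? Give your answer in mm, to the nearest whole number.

initial: 0.52 × 2.31 × 50 = 60.06 mm
development: 0.64 × 4.78 × 20 = 61.18 mm
mid-season: 0.68 × 7.34 × 45 = 224.60 mm
late-season: 0.66 × 7.28 × 30 = 144.14 mm
Seasonal total = 489.98 mm

490 mm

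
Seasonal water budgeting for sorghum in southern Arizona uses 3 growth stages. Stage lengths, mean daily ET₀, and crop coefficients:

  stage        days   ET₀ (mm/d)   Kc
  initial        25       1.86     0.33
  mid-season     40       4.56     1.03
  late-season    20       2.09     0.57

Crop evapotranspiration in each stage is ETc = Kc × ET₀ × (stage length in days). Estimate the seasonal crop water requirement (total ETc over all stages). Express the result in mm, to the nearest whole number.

initial: 0.33 × 1.86 × 25 = 15.35 mm
mid-season: 1.03 × 4.56 × 40 = 187.87 mm
late-season: 0.57 × 2.09 × 20 = 23.83 mm
Seasonal total = 227.05 mm

227 mm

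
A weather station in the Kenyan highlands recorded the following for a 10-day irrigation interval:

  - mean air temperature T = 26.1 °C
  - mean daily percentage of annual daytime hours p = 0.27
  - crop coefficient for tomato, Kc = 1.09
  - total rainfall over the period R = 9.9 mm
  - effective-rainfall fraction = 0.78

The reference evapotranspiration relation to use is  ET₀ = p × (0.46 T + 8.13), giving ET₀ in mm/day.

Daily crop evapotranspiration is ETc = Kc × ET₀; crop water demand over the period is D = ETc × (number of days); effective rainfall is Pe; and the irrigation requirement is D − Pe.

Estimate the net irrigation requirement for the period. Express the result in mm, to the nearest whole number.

ET₀ = 0.27 × (0.46 × 26.1 + 8.13) = 0.27 × 20.136 = 5.4367 mm/d
ETc = Kc × ET₀ = 1.09 × 5.4367 = 5.9260 mm/d
Crop demand D = ETc × 10 d = 5.9260 × 10 = 59.260 mm
Pe = 0.78 × 9.9 = 7.722 mm
D − Pe = 59.260 − 7.722 = 51.538 mm

52 mm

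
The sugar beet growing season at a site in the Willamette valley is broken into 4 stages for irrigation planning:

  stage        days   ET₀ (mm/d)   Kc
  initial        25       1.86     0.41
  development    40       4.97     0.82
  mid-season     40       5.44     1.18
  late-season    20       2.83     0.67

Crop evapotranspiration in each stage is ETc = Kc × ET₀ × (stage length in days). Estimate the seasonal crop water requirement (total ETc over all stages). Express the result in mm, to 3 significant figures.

477 mm

initial: 0.41 × 1.86 × 25 = 19.07 mm
development: 0.82 × 4.97 × 40 = 163.02 mm
mid-season: 1.18 × 5.44 × 40 = 256.77 mm
late-season: 0.67 × 2.83 × 20 = 37.92 mm
Seasonal total = 476.78 mm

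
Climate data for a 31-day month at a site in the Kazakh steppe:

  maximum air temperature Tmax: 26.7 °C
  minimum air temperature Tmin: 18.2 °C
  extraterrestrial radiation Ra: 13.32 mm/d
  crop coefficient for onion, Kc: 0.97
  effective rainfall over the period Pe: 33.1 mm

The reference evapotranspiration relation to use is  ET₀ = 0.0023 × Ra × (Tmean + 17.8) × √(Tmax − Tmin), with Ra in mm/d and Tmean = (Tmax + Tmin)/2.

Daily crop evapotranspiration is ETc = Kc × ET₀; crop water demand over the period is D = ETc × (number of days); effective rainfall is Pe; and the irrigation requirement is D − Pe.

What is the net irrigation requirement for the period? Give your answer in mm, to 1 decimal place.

Tmean = (26.7 + 18.2)/2 = 22.45 °C
ET₀ = 0.0023 × 13.32 × (22.45 + 17.8) × √8.5 = 0.0023 × 13.32 × 40.25 × 2.9155 = 3.5951 mm/d
ETc = Kc × ET₀ = 0.97 × 3.5951 = 3.4872 mm/d
Crop demand D = ETc × 31 d = 3.4872 × 31 = 108.103 mm
D − Pe = 108.103 − 33.1 = 75.003 mm

75.0 mm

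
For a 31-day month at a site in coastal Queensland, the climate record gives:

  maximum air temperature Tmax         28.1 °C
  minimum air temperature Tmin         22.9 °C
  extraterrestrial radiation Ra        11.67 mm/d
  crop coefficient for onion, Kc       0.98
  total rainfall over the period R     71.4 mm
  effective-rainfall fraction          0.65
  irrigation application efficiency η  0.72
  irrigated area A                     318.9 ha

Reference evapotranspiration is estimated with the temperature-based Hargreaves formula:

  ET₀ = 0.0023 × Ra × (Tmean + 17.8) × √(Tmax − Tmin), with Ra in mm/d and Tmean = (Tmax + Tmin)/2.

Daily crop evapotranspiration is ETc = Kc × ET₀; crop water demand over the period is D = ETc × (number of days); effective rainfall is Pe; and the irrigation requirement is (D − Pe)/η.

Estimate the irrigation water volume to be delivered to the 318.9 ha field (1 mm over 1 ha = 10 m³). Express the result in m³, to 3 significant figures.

151000 m³

Tmean = (28.1 + 22.9)/2 = 25.50 °C
ET₀ = 0.0023 × 11.67 × (25.50 + 17.8) × √5.2 = 0.0023 × 11.67 × 43.30 × 2.2804 = 2.6503 mm/d
ETc = Kc × ET₀ = 0.98 × 2.6503 = 2.5973 mm/d
Crop demand D = ETc × 31 d = 2.5973 × 31 = 80.516 mm
Pe = 0.65 × 71.4 = 46.410 mm
D − Pe = 80.516 − 46.410 = 34.106 mm
Gross irrigation = 34.106 / 0.72 = 47.369 mm
Volume = 47.369 mm × 318.9 ha × 10 = 151059.7 m³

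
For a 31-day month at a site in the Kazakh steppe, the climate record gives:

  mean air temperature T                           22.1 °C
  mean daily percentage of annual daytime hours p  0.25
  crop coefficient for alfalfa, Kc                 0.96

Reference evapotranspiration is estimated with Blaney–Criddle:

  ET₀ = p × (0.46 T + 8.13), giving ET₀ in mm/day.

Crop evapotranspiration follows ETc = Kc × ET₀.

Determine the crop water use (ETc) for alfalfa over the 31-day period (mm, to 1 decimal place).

ET₀ = 0.25 × (0.46 × 22.1 + 8.13) = 0.25 × 18.296 = 4.5740 mm/d
ETc = Kc × ET₀ = 0.96 × 4.5740 = 4.3910 mm/d
Over 31 days: 4.3910 × 31 = 136.121 mm

136.1 mm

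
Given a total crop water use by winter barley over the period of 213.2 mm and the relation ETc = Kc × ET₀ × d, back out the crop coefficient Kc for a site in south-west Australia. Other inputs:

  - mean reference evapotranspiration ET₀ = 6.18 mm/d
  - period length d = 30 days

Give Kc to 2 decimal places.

ETc = Kc × ET₀ × d  ⇒  Kc = ETc / (ET₀ × d)
Kc = 213.2 / (6.18 × 30) = 213.2 / 185.40 = 1.1499

1.15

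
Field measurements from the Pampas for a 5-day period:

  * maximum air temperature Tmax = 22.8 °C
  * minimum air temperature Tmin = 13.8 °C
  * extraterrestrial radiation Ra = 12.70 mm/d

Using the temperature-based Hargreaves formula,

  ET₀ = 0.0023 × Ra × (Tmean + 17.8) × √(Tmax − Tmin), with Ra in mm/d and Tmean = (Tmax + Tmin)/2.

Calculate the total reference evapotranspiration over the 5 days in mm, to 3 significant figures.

15.8 mm

Tmean = (22.8 + 13.8)/2 = 18.30 °C
ET₀ = 0.0023 × 12.70 × (18.30 + 17.8) × √9.0 = 0.0023 × 12.70 × 36.10 × 3.0000 = 3.1634 mm/d
Over 5 days: 3.1634 × 5 = 15.817 mm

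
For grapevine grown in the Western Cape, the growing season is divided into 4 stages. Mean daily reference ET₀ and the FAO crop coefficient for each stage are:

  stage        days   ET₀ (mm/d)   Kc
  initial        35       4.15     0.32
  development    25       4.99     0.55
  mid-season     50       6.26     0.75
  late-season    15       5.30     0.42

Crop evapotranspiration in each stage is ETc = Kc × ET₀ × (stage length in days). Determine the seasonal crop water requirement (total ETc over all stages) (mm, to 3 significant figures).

383 mm

initial: 0.32 × 4.15 × 35 = 46.48 mm
development: 0.55 × 4.99 × 25 = 68.61 mm
mid-season: 0.75 × 6.26 × 50 = 234.75 mm
late-season: 0.42 × 5.30 × 15 = 33.39 mm
Seasonal total = 383.23 mm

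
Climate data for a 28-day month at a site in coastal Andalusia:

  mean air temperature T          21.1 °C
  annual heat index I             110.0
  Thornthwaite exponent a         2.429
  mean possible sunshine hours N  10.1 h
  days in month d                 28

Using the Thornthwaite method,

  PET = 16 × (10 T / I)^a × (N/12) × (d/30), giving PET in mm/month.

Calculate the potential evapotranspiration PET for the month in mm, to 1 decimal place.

61.2 mm

10T/I = 10 × 21.1 / 110.0 = 1.9182
(10T/I)^a = 1.9182^2.429 = 4.8657
Uncorrected PET = 16 × 4.8657 = 77.851 mm
Correction = (N/12)(d/30) = (10.1/12)(28/30) = 0.7856
PET = 77.851 × 0.7856 = 61.160 mm/month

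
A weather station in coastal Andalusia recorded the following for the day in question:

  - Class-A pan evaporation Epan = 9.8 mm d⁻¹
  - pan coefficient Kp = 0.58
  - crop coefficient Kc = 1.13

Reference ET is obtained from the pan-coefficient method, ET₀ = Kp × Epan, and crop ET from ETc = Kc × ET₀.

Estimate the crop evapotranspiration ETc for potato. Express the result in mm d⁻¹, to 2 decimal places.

ET₀ = 0.58 × 9.8 = 5.6840 mm/d
ETc = Kc × ET₀ = 1.13 × 5.6840 = 6.4229 mm/d

6.42 mm d⁻¹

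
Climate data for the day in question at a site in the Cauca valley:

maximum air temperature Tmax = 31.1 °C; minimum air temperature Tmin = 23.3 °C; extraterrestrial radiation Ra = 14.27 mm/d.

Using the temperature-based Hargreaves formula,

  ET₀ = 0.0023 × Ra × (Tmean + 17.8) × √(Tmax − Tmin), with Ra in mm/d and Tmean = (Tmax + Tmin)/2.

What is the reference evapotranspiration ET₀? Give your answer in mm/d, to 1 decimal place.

4.1 mm/d

Tmean = (31.1 + 23.3)/2 = 27.20 °C
ET₀ = 0.0023 × 14.27 × (27.20 + 17.8) × √7.8 = 0.0023 × 14.27 × 45.00 × 2.7928 = 4.1248 mm/d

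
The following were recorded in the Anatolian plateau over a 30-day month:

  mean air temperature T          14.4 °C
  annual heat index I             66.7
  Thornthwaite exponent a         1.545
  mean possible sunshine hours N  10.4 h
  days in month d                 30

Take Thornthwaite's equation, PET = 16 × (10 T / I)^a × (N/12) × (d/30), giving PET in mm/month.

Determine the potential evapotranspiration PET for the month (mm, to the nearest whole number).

46 mm

10T/I = 10 × 14.4 / 66.7 = 2.1589
(10T/I)^a = 2.1589^1.545 = 3.2839
Uncorrected PET = 16 × 3.2839 = 52.542 mm
Correction = (N/12)(d/30) = (10.4/12)(30/30) = 0.8667
PET = 52.542 × 0.8667 = 45.538 mm/month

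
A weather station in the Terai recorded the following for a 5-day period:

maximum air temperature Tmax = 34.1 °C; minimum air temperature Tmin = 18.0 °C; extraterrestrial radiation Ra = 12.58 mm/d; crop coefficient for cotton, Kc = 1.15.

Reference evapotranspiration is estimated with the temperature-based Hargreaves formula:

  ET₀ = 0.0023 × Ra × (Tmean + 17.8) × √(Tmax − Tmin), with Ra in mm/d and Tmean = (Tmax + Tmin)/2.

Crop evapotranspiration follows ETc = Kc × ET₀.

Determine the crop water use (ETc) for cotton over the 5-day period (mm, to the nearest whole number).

29 mm

Tmean = (34.1 + 18.0)/2 = 26.05 °C
ET₀ = 0.0023 × 12.58 × (26.05 + 17.8) × √16.1 = 0.0023 × 12.58 × 43.85 × 4.0125 = 5.0909 mm/d
ETc = Kc × ET₀ = 1.15 × 5.0909 = 5.8545 mm/d
Over 5 days: 5.8545 × 5 = 29.273 mm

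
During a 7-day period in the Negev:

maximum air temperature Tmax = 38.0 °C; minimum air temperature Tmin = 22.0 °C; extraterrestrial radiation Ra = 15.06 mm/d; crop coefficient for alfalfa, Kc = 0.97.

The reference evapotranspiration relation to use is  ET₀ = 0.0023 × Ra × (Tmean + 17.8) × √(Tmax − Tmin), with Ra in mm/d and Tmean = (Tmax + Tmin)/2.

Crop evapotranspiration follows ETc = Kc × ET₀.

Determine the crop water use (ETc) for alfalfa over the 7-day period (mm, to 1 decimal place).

45.0 mm

Tmean = (38.0 + 22.0)/2 = 30.00 °C
ET₀ = 0.0023 × 15.06 × (30.00 + 17.8) × √16.0 = 0.0023 × 15.06 × 47.80 × 4.0000 = 6.6228 mm/d
ETc = Kc × ET₀ = 0.97 × 6.6228 = 6.4241 mm/d
Over 7 days: 6.4241 × 7 = 44.969 mm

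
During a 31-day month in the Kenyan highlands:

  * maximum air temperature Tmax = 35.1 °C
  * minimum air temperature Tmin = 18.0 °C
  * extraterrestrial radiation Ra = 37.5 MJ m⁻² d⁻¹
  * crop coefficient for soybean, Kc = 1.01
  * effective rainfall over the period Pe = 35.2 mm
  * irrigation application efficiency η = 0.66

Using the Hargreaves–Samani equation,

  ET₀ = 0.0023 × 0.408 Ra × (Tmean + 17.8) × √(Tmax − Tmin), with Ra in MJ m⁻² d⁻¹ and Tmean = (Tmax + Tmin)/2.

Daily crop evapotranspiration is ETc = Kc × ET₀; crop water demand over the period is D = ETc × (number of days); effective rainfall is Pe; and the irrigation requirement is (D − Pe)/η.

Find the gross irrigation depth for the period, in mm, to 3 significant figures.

253 mm

Tmean = (35.1 + 18.0)/2 = 26.55 °C
0.408 Ra = 0.408 × 37.5 = 15.3000 mm/d equivalent
ET₀ = 0.0023 × 15.3000 × (26.55 + 17.8) × √17.1 = 0.0023 × 15.3000 × 44.35 × 4.1352 = 6.4537 mm/d
ETc = Kc × ET₀ = 1.01 × 6.4537 = 6.5182 mm/d
Crop demand D = ETc × 31 d = 6.5182 × 31 = 202.064 mm
D − Pe = 202.064 − 35.2 = 166.864 mm
Gross irrigation = 166.864 / 0.66 = 252.824 mm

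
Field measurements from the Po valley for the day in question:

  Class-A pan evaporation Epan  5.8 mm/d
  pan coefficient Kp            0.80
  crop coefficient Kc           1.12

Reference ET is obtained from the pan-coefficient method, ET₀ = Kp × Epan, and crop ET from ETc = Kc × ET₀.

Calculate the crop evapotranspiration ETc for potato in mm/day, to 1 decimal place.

ET₀ = 0.80 × 5.8 = 4.6400 mm/d
ETc = Kc × ET₀ = 1.12 × 4.6400 = 5.1968 mm/d

5.2 mm/day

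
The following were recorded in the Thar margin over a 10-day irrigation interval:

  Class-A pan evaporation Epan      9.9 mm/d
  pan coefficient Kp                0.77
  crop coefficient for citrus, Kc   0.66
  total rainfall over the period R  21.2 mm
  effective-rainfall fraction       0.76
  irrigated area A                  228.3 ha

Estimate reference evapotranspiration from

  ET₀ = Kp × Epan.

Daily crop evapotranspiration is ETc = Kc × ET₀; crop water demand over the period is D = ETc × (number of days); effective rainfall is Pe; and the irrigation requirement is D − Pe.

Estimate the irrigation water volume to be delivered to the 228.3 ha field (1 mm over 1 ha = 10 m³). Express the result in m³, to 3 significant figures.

78100 m³

ET₀ = 0.77 × 9.9 = 7.6230 mm/d
ETc = Kc × ET₀ = 0.66 × 7.6230 = 5.0312 mm/d
Crop demand D = ETc × 10 d = 5.0312 × 10 = 50.312 mm
Pe = 0.76 × 21.2 = 16.112 mm
D − Pe = 50.312 − 16.112 = 34.200 mm
Volume = 34.200 mm × 228.3 ha × 10 = 78078.6 m³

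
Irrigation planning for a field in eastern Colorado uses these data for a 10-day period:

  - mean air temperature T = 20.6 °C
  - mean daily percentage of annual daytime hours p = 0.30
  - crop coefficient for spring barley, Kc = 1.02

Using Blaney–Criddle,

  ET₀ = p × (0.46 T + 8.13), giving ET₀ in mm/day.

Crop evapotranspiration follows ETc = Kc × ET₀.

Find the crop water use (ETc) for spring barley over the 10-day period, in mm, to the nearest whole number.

54 mm

ET₀ = 0.30 × (0.46 × 20.6 + 8.13) = 0.30 × 17.606 = 5.2818 mm/d
ETc = Kc × ET₀ = 1.02 × 5.2818 = 5.3874 mm/d
Over 10 days: 5.3874 × 10 = 53.874 mm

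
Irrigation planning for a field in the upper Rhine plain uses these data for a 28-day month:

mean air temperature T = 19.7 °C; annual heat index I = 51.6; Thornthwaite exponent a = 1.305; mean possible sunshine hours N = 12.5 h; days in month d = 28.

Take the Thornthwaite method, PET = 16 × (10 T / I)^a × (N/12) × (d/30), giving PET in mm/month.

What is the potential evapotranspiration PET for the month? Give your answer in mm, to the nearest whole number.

10T/I = 10 × 19.7 / 51.6 = 3.8178
(10T/I)^a = 3.8178^1.305 = 5.7447
Uncorrected PET = 16 × 5.7447 = 91.915 mm
Correction = (N/12)(d/30) = (12.5/12)(28/30) = 0.9722
PET = 91.915 × 0.9722 = 89.360 mm/month

89 mm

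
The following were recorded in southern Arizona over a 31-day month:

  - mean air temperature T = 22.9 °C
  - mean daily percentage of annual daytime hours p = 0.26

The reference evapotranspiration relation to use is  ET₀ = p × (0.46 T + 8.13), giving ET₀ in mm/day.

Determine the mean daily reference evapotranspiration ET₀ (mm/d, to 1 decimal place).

ET₀ = 0.26 × (0.46 × 22.9 + 8.13) = 0.26 × 18.664 = 4.8526 mm/d

4.9 mm/d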